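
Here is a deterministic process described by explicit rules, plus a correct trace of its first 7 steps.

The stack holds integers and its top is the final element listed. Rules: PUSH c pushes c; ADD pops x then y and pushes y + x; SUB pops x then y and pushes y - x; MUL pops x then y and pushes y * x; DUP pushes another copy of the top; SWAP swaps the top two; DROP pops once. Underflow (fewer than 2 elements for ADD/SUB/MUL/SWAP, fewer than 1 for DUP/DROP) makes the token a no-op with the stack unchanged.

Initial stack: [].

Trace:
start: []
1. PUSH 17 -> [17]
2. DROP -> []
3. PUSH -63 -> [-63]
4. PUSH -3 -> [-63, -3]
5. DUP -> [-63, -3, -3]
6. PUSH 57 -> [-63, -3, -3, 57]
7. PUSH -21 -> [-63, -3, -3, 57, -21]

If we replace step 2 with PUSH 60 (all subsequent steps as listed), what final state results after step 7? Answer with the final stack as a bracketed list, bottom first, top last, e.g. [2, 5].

(re-executing from step 2 with the substitution; state before step 2: [17])
2. PUSH 60 -> [17, 60]
3. PUSH -63 -> [17, 60, -63]
4. PUSH -3 -> [17, 60, -63, -3]
5. DUP -> [17, 60, -63, -3, -3]
6. PUSH 57 -> [17, 60, -63, -3, -3, 57]
7. PUSH -21 -> [17, 60, -63, -3, -3, 57, -21]

[17, 60, -63, -3, -3, 57, -21]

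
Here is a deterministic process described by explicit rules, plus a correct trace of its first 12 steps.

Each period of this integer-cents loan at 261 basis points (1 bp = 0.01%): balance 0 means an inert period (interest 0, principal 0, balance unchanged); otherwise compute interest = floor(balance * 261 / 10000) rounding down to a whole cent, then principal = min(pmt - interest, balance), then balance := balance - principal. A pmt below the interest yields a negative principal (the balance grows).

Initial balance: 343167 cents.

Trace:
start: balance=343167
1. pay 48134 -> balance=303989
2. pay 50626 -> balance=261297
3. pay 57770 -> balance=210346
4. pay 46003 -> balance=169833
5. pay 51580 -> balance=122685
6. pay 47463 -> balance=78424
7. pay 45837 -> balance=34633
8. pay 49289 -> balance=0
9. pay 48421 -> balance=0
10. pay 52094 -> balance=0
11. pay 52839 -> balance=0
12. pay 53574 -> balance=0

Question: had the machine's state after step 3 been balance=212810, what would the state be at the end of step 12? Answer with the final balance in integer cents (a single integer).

state after step 3 := balance=212810
4. pay 46003 -> balance=172361
5. pay 51580 -> balance=125279
6. pay 47463 -> balance=81085
7. pay 45837 -> balance=37364
8. pay 49289 -> balance=0
9. pay 48421 -> balance=0
10. pay 52094 -> balance=0
11. pay 52839 -> balance=0
12. pay 53574 -> balance=0

0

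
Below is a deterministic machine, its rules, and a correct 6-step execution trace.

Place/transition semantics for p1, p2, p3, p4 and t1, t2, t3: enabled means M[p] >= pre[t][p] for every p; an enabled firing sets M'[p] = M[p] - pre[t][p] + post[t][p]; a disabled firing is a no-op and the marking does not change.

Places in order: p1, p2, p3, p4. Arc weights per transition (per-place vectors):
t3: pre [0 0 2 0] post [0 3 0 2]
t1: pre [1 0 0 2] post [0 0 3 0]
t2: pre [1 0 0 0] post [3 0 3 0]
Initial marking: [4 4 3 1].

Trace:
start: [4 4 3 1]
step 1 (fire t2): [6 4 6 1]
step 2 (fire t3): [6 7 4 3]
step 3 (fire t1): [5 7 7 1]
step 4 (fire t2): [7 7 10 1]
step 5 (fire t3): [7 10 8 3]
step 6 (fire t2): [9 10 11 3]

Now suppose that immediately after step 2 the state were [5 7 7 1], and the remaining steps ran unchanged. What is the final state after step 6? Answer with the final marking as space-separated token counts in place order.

state after step 2 := [5 7 7 1]
step 3 (fire t1): [5 7 7 1]
step 4 (fire t2): [7 7 10 1]
step 5 (fire t3): [7 10 8 3]
step 6 (fire t2): [9 10 11 3]

9 10 11 3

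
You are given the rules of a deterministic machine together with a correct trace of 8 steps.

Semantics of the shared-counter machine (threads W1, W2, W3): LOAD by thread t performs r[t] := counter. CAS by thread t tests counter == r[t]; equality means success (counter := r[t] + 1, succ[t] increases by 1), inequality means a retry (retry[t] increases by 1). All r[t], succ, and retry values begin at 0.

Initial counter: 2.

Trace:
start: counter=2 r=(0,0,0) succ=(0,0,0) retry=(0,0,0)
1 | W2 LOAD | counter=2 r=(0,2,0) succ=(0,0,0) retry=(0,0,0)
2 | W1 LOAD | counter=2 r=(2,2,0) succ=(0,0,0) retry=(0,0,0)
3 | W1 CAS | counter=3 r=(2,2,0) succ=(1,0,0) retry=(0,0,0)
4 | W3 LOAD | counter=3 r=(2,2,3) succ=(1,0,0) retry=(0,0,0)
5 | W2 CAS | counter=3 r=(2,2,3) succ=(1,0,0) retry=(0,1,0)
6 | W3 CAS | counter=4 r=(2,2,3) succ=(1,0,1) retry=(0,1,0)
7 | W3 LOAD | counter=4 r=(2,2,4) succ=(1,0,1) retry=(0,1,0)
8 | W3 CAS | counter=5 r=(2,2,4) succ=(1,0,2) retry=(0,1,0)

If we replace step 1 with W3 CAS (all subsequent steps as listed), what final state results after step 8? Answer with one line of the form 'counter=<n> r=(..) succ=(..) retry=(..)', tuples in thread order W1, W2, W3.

(re-executing from step 1 with the substitution; state before step 1: counter=2 r=(0,0,0) succ=(0,0,0) retry=(0,0,0))
1 | W3 CAS | counter=2 r=(0,0,0) succ=(0,0,0) retry=(0,0,1)
2 | W1 LOAD | counter=2 r=(2,0,0) succ=(0,0,0) retry=(0,0,1)
3 | W1 CAS | counter=3 r=(2,0,0) succ=(1,0,0) retry=(0,0,1)
4 | W3 LOAD | counter=3 r=(2,0,3) succ=(1,0,0) retry=(0,0,1)
5 | W2 CAS | counter=3 r=(2,0,3) succ=(1,0,0) retry=(0,1,1)
6 | W3 CAS | counter=4 r=(2,0,3) succ=(1,0,1) retry=(0,1,1)
7 | W3 LOAD | counter=4 r=(2,0,4) succ=(1,0,1) retry=(0,1,1)
8 | W3 CAS | counter=5 r=(2,0,4) succ=(1,0,2) retry=(0,1,1)

counter=5 r=(2,0,4) succ=(1,0,2) retry=(0,1,1)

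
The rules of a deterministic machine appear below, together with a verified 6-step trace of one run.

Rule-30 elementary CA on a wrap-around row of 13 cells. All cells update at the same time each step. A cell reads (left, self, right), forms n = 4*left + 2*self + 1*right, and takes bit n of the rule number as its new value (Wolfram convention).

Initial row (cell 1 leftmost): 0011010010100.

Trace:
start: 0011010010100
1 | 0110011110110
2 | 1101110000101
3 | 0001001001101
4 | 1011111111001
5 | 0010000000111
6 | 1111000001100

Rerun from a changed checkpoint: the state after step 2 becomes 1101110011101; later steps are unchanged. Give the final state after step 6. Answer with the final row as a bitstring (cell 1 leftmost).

0111001100011

state after step 2 := 1101110011101
3 | 0001001110001
4 | 1011111001011
5 | 0010000111010
6 | 0111001100011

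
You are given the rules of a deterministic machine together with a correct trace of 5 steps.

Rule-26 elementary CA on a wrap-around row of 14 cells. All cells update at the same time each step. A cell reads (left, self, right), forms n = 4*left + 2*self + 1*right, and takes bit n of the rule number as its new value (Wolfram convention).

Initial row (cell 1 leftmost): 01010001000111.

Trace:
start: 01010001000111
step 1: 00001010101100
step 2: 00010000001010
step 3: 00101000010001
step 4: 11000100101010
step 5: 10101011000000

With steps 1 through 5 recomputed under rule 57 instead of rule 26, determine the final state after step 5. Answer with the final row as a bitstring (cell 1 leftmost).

(re-executing steps 1..5 under rule 57; state before step 1: 01010001000111)
step 1: 10101100110100
step 2: 01011010101010
step 3: 00110101010101
step 4: 10101010101010
step 5: 01010101010101

01010101010101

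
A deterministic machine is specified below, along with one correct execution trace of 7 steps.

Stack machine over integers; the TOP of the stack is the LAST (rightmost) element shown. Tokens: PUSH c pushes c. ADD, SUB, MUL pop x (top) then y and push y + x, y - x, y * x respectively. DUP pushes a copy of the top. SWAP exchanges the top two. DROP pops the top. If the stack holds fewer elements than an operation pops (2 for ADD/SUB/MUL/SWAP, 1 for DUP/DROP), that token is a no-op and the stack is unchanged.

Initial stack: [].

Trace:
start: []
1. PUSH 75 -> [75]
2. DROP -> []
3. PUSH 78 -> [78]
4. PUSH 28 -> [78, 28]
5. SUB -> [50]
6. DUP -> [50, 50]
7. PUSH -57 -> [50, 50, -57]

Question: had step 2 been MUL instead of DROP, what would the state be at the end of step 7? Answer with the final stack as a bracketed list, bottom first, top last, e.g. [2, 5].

[75, 50, 50, -57]

(re-executing from step 2 with the substitution; state before step 2: [75])
2. MUL -> [75]
3. PUSH 78 -> [75, 78]
4. PUSH 28 -> [75, 78, 28]
5. SUB -> [75, 50]
6. DUP -> [75, 50, 50]
7. PUSH -57 -> [75, 50, 50, -57]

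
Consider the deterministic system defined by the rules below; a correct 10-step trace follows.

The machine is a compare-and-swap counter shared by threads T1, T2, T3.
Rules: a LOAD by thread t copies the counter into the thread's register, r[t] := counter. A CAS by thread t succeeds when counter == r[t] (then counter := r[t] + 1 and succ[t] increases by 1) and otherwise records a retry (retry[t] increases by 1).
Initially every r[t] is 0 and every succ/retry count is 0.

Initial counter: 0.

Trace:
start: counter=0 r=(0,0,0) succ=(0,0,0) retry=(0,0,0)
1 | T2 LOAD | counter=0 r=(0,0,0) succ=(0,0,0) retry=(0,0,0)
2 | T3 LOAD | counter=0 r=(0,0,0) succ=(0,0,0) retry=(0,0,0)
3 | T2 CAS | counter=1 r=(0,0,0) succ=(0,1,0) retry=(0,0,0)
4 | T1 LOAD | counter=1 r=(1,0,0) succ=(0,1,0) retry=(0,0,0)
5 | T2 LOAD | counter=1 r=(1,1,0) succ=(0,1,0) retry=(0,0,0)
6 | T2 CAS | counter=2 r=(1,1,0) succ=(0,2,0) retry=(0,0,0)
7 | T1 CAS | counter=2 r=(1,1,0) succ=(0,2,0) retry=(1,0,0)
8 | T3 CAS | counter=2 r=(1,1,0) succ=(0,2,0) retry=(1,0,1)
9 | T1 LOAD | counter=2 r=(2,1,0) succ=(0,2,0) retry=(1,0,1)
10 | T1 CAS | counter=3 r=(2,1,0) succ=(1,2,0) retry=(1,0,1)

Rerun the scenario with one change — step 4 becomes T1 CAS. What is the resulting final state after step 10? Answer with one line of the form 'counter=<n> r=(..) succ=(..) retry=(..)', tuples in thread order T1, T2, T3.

counter=3 r=(2,1,0) succ=(1,2,0) retry=(2,0,1)

(re-executing from step 4 with the substitution; state before step 4: counter=1 r=(0,0,0) succ=(0,1,0) retry=(0,0,0))
4 | T1 CAS | counter=1 r=(0,0,0) succ=(0,1,0) retry=(1,0,0)
5 | T2 LOAD | counter=1 r=(0,1,0) succ=(0,1,0) retry=(1,0,0)
6 | T2 CAS | counter=2 r=(0,1,0) succ=(0,2,0) retry=(1,0,0)
7 | T1 CAS | counter=2 r=(0,1,0) succ=(0,2,0) retry=(2,0,0)
8 | T3 CAS | counter=2 r=(0,1,0) succ=(0,2,0) retry=(2,0,1)
9 | T1 LOAD | counter=2 r=(2,1,0) succ=(0,2,0) retry=(2,0,1)
10 | T1 CAS | counter=3 r=(2,1,0) succ=(1,2,0) retry=(2,0,1)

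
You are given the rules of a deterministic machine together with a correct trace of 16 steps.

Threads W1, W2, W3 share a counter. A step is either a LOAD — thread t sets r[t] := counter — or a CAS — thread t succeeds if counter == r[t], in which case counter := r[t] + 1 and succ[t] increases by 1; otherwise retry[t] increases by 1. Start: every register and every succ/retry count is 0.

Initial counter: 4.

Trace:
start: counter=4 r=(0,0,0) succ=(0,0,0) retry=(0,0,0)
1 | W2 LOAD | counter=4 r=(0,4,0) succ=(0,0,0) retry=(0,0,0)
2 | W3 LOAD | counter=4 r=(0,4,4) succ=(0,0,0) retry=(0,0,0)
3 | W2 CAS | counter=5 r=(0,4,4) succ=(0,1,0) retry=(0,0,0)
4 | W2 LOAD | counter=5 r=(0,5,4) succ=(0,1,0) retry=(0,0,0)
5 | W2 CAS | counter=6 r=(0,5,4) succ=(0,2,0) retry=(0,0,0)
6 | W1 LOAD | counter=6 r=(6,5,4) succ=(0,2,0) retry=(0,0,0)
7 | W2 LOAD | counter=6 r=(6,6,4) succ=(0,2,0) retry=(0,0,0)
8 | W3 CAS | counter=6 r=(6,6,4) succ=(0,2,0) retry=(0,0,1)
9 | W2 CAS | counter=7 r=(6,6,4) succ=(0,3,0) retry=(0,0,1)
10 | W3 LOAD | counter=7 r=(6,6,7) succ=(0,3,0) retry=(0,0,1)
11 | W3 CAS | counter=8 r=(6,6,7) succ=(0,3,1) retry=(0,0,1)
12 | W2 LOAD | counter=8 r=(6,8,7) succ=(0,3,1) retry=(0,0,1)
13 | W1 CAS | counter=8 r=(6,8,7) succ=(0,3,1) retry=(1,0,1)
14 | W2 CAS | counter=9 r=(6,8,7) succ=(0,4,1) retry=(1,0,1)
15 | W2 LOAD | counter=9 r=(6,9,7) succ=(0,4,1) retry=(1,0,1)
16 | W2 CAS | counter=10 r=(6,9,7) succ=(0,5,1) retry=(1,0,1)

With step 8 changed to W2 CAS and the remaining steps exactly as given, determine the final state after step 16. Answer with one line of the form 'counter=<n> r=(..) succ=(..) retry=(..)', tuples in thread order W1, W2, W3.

counter=10 r=(6,9,7) succ=(0,5,1) retry=(1,1,0)

(re-executing from step 8 with the substitution; state before step 8: counter=6 r=(6,6,4) succ=(0,2,0) retry=(0,0,0))
8 | W2 CAS | counter=7 r=(6,6,4) succ=(0,3,0) retry=(0,0,0)
9 | W2 CAS | counter=7 r=(6,6,4) succ=(0,3,0) retry=(0,1,0)
10 | W3 LOAD | counter=7 r=(6,6,7) succ=(0,3,0) retry=(0,1,0)
11 | W3 CAS | counter=8 r=(6,6,7) succ=(0,3,1) retry=(0,1,0)
12 | W2 LOAD | counter=8 r=(6,8,7) succ=(0,3,1) retry=(0,1,0)
13 | W1 CAS | counter=8 r=(6,8,7) succ=(0,3,1) retry=(1,1,0)
14 | W2 CAS | counter=9 r=(6,8,7) succ=(0,4,1) retry=(1,1,0)
15 | W2 LOAD | counter=9 r=(6,9,7) succ=(0,4,1) retry=(1,1,0)
16 | W2 CAS | counter=10 r=(6,9,7) succ=(0,5,1) retry=(1,1,0)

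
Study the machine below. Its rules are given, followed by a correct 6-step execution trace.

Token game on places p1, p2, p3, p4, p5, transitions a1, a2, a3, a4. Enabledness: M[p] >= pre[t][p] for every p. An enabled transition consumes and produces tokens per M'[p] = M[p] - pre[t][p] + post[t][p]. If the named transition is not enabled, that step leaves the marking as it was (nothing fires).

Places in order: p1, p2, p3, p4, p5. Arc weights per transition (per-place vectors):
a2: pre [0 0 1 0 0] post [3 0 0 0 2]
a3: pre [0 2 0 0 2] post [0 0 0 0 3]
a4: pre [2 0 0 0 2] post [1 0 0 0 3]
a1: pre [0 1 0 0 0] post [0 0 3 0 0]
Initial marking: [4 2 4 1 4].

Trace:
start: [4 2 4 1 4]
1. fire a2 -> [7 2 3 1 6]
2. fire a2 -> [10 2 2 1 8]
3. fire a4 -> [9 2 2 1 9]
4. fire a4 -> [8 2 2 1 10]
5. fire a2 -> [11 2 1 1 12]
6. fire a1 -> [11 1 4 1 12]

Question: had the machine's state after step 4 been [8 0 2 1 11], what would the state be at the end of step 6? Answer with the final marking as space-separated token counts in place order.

11 0 1 1 13

state after step 4 := [8 0 2 1 11]
5. fire a2 -> [11 0 1 1 13]
6. fire a1 -> [11 0 1 1 13]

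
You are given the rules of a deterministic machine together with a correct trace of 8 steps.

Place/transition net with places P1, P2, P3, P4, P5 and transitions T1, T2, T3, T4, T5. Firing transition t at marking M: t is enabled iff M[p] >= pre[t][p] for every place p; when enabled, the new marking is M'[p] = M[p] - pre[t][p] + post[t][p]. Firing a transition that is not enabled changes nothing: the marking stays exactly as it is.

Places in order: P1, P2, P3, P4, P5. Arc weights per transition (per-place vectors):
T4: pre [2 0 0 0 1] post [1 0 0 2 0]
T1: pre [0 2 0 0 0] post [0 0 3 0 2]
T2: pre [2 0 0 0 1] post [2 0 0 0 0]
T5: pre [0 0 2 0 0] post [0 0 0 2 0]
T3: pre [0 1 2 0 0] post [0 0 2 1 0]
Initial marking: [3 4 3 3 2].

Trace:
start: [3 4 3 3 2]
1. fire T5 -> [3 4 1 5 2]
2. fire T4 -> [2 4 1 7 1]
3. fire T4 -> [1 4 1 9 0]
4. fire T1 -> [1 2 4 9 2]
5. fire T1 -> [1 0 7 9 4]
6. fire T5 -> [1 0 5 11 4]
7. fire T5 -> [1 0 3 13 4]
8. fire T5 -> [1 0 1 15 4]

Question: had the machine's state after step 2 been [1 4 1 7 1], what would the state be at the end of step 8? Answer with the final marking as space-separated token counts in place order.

state after step 2 := [1 4 1 7 1]
3. fire T4 -> [1 4 1 7 1]
4. fire T1 -> [1 2 4 7 3]
5. fire T1 -> [1 0 7 7 5]
6. fire T5 -> [1 0 5 9 5]
7. fire T5 -> [1 0 3 11 5]
8. fire T5 -> [1 0 1 13 5]

1 0 1 13 5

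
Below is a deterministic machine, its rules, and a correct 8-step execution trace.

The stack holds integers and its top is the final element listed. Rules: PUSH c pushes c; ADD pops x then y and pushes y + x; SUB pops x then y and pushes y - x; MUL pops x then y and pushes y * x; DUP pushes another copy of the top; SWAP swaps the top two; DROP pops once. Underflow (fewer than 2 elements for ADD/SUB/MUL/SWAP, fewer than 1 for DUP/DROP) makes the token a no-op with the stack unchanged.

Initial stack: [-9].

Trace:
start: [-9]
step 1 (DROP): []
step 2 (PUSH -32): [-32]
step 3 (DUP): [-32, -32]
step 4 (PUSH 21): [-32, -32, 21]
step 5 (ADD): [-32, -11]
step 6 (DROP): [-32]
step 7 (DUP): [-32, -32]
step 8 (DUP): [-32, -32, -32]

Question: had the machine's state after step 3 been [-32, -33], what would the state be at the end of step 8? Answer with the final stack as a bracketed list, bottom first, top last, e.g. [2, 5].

[-32, -32, -32]

state after step 3 := [-32, -33]
step 4 (PUSH 21): [-32, -33, 21]
step 5 (ADD): [-32, -12]
step 6 (DROP): [-32]
step 7 (DUP): [-32, -32]
step 8 (DUP): [-32, -32, -32]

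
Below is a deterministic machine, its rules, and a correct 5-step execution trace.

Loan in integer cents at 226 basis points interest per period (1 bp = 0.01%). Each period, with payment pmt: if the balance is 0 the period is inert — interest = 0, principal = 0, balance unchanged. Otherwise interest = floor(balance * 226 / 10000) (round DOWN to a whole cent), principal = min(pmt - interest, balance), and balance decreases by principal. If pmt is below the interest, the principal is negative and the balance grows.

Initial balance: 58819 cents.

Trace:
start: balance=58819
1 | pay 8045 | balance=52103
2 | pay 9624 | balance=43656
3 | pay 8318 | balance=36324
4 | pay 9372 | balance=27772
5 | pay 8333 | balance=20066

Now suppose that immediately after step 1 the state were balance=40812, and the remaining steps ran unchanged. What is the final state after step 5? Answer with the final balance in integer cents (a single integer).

7720

state after step 1 := balance=40812
2 | pay 9624 | balance=32110
3 | pay 8318 | balance=24517
4 | pay 9372 | balance=15699
5 | pay 8333 | balance=7720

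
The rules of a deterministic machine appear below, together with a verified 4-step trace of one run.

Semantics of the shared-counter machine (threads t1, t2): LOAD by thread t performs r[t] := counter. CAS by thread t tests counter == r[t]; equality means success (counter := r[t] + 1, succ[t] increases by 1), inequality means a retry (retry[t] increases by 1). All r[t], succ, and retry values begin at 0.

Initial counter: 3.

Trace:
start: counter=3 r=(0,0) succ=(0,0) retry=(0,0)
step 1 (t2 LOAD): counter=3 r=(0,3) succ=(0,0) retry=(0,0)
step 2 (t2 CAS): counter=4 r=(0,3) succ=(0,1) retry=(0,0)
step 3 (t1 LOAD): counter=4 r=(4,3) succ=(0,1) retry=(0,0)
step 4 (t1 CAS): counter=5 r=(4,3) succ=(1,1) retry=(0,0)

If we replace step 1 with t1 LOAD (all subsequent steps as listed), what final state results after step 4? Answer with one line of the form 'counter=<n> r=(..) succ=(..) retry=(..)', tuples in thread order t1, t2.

(re-executing from step 1 with the substitution; state before step 1: counter=3 r=(0,0) succ=(0,0) retry=(0,0))
step 1 (t1 LOAD): counter=3 r=(3,0) succ=(0,0) retry=(0,0)
step 2 (t2 CAS): counter=3 r=(3,0) succ=(0,0) retry=(0,1)
step 3 (t1 LOAD): counter=3 r=(3,0) succ=(0,0) retry=(0,1)
step 4 (t1 CAS): counter=4 r=(3,0) succ=(1,0) retry=(0,1)

counter=4 r=(3,0) succ=(1,0) retry=(0,1)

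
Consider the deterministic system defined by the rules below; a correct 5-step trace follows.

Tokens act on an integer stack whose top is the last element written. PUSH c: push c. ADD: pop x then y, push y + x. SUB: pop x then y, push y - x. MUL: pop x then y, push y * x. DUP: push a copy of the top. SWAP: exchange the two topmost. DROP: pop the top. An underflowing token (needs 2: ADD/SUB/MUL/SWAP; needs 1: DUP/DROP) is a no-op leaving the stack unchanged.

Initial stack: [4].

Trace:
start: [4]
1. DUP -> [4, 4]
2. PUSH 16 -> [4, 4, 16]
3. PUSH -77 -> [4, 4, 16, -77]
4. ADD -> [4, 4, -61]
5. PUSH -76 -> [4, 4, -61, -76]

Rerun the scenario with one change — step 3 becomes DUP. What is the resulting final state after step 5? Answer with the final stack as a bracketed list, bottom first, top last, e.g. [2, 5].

(re-executing from step 3 with the substitution; state before step 3: [4, 4, 16])
3. DUP -> [4, 4, 16, 16]
4. ADD -> [4, 4, 32]
5. PUSH -76 -> [4, 4, 32, -76]

[4, 4, 32, -76]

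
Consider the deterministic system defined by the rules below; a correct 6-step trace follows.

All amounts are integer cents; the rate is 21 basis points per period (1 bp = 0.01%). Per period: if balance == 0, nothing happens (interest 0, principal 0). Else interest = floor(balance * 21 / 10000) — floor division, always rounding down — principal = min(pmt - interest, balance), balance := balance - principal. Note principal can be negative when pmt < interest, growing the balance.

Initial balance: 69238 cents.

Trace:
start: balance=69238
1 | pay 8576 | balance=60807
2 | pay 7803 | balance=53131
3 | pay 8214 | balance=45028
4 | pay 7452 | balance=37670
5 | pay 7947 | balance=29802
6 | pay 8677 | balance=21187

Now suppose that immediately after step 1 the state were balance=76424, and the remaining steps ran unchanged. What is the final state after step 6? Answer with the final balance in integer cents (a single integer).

36969

state after step 1 := balance=76424
2 | pay 7803 | balance=68781
3 | pay 8214 | balance=60711
4 | pay 7452 | balance=53386
5 | pay 7947 | balance=45551
6 | pay 8677 | balance=36969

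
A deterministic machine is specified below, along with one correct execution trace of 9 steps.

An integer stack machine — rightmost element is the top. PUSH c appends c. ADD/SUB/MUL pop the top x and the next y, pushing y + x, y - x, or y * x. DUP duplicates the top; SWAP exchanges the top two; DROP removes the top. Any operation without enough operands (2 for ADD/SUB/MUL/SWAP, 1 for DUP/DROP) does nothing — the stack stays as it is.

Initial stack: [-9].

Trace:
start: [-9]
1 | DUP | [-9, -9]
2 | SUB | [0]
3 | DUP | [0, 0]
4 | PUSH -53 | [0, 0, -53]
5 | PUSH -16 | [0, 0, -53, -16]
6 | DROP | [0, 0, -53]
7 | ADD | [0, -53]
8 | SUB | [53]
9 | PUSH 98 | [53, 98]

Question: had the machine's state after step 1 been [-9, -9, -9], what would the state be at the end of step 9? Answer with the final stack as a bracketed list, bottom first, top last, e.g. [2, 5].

[-9, 53, 98]

state after step 1 := [-9, -9, -9]
2 | SUB | [-9, 0]
3 | DUP | [-9, 0, 0]
4 | PUSH -53 | [-9, 0, 0, -53]
5 | PUSH -16 | [-9, 0, 0, -53, -16]
6 | DROP | [-9, 0, 0, -53]
7 | ADD | [-9, 0, -53]
8 | SUB | [-9, 53]
9 | PUSH 98 | [-9, 53, 98]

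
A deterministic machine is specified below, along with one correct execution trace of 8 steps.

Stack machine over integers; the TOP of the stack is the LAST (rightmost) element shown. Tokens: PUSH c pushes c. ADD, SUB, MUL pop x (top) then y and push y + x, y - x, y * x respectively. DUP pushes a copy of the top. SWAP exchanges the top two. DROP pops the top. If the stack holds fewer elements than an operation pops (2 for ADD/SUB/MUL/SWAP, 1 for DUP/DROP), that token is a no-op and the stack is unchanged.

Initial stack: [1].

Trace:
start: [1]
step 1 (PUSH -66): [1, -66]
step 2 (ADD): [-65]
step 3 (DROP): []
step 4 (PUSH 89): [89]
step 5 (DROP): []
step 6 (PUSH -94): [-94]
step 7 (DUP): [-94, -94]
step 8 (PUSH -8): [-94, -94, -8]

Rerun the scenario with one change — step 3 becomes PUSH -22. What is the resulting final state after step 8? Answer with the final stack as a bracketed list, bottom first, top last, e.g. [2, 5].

[-65, -22, -94, -94, -8]

(re-executing from step 3 with the substitution; state before step 3: [-65])
step 3 (PUSH -22): [-65, -22]
step 4 (PUSH 89): [-65, -22, 89]
step 5 (DROP): [-65, -22]
step 6 (PUSH -94): [-65, -22, -94]
step 7 (DUP): [-65, -22, -94, -94]
step 8 (PUSH -8): [-65, -22, -94, -94, -8]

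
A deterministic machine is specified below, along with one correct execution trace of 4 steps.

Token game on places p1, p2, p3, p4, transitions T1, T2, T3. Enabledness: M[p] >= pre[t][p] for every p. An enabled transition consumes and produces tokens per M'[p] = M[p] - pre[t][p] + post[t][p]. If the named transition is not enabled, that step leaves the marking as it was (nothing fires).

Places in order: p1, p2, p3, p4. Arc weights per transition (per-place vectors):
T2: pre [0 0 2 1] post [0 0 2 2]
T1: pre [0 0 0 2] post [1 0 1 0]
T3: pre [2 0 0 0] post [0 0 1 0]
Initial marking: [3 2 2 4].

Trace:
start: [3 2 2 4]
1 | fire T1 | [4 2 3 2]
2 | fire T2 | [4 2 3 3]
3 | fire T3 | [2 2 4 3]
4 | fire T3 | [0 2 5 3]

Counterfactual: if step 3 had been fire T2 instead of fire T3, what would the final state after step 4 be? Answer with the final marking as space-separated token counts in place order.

2 2 4 4

(re-executing from step 3 with the substitution; state before step 3: [4 2 3 3])
3 | fire T2 | [4 2 3 4]
4 | fire T3 | [2 2 4 4]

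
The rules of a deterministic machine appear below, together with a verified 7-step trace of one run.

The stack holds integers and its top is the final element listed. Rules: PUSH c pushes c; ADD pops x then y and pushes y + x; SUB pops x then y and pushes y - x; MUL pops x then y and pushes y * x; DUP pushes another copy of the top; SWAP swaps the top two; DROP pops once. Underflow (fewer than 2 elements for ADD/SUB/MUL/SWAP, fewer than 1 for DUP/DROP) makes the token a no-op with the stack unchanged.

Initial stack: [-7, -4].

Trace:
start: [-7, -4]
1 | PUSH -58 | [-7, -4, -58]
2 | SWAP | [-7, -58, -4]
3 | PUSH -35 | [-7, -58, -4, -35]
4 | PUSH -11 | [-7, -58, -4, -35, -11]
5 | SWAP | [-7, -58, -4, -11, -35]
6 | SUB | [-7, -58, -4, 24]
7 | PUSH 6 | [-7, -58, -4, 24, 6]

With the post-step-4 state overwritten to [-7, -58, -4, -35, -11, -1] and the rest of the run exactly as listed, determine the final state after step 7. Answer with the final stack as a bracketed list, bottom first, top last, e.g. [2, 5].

[-7, -58, -4, -35, 10, 6]

state after step 4 := [-7, -58, -4, -35, -11, -1]
5 | SWAP | [-7, -58, -4, -35, -1, -11]
6 | SUB | [-7, -58, -4, -35, 10]
7 | PUSH 6 | [-7, -58, -4, -35, 10, 6]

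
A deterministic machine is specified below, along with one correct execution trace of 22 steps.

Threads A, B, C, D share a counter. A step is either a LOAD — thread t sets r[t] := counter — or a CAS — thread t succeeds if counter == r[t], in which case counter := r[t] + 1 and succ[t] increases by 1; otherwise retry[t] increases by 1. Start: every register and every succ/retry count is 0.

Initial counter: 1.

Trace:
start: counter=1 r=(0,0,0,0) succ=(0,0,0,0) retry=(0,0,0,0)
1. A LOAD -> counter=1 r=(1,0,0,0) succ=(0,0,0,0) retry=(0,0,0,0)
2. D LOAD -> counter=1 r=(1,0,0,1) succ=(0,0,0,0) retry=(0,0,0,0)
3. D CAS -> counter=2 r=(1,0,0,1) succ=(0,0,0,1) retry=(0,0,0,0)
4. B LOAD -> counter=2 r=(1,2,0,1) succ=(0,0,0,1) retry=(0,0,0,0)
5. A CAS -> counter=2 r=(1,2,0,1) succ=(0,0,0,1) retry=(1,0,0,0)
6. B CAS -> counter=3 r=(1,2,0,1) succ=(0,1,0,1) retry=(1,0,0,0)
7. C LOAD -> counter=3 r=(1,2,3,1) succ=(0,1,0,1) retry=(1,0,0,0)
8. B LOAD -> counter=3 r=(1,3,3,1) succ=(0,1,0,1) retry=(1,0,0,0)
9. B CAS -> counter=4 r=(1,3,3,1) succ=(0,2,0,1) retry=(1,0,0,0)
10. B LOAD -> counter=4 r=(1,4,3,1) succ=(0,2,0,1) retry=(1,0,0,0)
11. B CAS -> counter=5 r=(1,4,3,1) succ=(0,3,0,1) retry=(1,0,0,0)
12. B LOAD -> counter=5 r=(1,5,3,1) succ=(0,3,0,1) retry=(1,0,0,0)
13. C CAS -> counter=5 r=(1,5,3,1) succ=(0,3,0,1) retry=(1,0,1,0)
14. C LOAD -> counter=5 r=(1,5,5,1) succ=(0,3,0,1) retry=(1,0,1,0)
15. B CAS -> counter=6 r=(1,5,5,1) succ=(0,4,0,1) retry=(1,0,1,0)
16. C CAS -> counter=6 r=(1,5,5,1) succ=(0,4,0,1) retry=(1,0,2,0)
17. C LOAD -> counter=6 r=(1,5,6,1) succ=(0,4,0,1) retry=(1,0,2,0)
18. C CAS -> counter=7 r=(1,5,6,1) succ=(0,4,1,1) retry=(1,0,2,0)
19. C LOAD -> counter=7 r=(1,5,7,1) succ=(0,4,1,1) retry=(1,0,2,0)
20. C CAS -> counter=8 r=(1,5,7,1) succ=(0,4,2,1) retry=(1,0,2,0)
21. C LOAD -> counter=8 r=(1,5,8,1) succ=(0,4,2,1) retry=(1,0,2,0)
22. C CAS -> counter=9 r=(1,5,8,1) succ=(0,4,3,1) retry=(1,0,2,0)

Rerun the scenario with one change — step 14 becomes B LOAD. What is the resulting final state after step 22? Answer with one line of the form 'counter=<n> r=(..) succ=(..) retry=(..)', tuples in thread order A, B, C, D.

(re-executing from step 14 with the substitution; state before step 14: counter=5 r=(1,5,3,1) succ=(0,3,0,1) retry=(1,0,1,0))
14. B LOAD -> counter=5 r=(1,5,3,1) succ=(0,3,0,1) retry=(1,0,1,0)
15. B CAS -> counter=6 r=(1,5,3,1) succ=(0,4,0,1) retry=(1,0,1,0)
16. C CAS -> counter=6 r=(1,5,3,1) succ=(0,4,0,1) retry=(1,0,2,0)
17. C LOAD -> counter=6 r=(1,5,6,1) succ=(0,4,0,1) retry=(1,0,2,0)
18. C CAS -> counter=7 r=(1,5,6,1) succ=(0,4,1,1) retry=(1,0,2,0)
19. C LOAD -> counter=7 r=(1,5,7,1) succ=(0,4,1,1) retry=(1,0,2,0)
20. C CAS -> counter=8 r=(1,5,7,1) succ=(0,4,2,1) retry=(1,0,2,0)
21. C LOAD -> counter=8 r=(1,5,8,1) succ=(0,4,2,1) retry=(1,0,2,0)
22. C CAS -> counter=9 r=(1,5,8,1) succ=(0,4,3,1) retry=(1,0,2,0)

counter=9 r=(1,5,8,1) succ=(0,4,3,1) retry=(1,0,2,0)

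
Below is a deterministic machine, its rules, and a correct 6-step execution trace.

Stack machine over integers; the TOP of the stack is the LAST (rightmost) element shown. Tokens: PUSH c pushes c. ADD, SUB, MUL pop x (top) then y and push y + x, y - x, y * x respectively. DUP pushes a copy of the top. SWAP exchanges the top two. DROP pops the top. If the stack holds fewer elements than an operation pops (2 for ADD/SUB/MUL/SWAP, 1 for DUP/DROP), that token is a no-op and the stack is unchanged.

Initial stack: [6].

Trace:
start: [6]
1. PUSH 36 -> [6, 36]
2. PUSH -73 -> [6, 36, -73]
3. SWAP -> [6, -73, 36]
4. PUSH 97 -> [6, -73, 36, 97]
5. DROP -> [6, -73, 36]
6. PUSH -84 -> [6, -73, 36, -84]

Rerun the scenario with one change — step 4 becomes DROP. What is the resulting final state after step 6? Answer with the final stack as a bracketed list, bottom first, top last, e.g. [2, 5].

[6, -84]

(re-executing from step 4 with the substitution; state before step 4: [6, -73, 36])
4. DROP -> [6, -73]
5. DROP -> [6]
6. PUSH -84 -> [6, -84]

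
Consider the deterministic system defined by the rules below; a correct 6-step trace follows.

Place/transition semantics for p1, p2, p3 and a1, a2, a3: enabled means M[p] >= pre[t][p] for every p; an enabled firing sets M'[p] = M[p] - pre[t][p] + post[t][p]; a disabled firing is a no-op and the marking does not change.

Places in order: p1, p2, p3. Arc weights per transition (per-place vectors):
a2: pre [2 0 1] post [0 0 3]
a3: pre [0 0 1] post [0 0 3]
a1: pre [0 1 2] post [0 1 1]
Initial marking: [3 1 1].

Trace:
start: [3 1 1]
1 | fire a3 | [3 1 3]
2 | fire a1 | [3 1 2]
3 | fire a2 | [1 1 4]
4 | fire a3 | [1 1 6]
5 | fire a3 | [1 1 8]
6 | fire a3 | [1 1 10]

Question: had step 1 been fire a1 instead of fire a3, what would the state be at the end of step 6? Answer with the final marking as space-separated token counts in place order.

(re-executing from step 1 with the substitution; state before step 1: [3 1 1])
1 | fire a1 | [3 1 1]
2 | fire a1 | [3 1 1]
3 | fire a2 | [1 1 3]
4 | fire a3 | [1 1 5]
5 | fire a3 | [1 1 7]
6 | fire a3 | [1 1 9]

1 1 9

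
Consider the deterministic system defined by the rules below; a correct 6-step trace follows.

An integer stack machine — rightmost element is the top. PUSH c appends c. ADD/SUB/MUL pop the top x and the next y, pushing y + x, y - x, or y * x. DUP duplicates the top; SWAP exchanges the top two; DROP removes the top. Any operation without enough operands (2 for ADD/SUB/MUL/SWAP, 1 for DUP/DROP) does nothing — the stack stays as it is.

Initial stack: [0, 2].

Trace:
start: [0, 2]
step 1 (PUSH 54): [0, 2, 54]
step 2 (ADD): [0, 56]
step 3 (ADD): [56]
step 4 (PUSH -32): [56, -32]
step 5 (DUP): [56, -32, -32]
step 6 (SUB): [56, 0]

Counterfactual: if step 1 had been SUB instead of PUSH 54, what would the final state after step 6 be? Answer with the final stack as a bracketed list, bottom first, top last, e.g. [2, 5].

[-2, 0]

(re-executing from step 1 with the substitution; state before step 1: [0, 2])
step 1 (SUB): [-2]
step 2 (ADD): [-2]
step 3 (ADD): [-2]
step 4 (PUSH -32): [-2, -32]
step 5 (DUP): [-2, -32, -32]
step 6 (SUB): [-2, 0]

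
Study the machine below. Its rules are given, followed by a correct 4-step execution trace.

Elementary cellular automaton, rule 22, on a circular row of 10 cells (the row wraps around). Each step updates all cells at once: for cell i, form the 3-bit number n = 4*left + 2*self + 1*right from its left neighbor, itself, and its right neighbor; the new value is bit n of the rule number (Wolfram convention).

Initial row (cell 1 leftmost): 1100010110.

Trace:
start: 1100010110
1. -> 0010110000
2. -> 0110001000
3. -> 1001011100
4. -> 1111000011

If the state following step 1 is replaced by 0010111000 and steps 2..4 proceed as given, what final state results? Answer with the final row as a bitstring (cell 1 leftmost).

1111110000

state after step 1 := 0010111000
2. -> 0110000100
3. -> 1001001110
4. -> 1111110000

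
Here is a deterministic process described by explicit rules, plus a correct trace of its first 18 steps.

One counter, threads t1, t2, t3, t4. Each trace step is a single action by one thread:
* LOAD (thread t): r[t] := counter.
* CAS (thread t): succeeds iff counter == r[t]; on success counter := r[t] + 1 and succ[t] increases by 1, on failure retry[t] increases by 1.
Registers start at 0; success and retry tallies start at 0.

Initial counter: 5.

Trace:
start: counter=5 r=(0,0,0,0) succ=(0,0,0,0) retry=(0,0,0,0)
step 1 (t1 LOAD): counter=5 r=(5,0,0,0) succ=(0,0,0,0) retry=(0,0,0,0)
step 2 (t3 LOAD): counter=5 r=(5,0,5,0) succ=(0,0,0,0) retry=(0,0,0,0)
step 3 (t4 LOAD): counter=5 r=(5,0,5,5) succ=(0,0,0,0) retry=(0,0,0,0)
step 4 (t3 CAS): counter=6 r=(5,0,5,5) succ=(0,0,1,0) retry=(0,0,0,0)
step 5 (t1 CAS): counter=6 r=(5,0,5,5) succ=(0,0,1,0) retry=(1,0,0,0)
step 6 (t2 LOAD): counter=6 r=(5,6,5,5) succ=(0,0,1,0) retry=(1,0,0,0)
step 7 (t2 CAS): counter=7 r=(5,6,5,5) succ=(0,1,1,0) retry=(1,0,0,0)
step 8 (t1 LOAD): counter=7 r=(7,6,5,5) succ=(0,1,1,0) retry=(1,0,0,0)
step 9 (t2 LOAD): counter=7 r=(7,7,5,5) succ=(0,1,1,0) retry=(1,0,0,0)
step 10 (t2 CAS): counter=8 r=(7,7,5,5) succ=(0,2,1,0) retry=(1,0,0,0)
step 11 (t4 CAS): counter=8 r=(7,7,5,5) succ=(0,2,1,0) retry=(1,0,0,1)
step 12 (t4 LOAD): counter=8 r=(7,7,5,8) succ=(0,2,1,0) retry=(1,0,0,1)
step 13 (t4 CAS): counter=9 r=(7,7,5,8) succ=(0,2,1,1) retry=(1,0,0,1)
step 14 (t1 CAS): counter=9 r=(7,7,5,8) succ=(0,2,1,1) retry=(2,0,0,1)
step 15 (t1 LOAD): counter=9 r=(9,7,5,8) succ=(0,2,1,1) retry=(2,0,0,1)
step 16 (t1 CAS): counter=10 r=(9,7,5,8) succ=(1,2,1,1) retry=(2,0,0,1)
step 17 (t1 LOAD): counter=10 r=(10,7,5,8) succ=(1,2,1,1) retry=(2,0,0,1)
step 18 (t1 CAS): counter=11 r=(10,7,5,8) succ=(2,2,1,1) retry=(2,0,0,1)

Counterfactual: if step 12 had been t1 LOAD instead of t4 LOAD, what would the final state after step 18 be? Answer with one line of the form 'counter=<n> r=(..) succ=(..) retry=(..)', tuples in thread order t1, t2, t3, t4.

(re-executing from step 12 with the substitution; state before step 12: counter=8 r=(7,7,5,5) succ=(0,2,1,0) retry=(1,0,0,1))
step 12 (t1 LOAD): counter=8 r=(8,7,5,5) succ=(0,2,1,0) retry=(1,0,0,1)
step 13 (t4 CAS): counter=8 r=(8,7,5,5) succ=(0,2,1,0) retry=(1,0,0,2)
step 14 (t1 CAS): counter=9 r=(8,7,5,5) succ=(1,2,1,0) retry=(1,0,0,2)
step 15 (t1 LOAD): counter=9 r=(9,7,5,5) succ=(1,2,1,0) retry=(1,0,0,2)
step 16 (t1 CAS): counter=10 r=(9,7,5,5) succ=(2,2,1,0) retry=(1,0,0,2)
step 17 (t1 LOAD): counter=10 r=(10,7,5,5) succ=(2,2,1,0) retry=(1,0,0,2)
step 18 (t1 CAS): counter=11 r=(10,7,5,5) succ=(3,2,1,0) retry=(1,0,0,2)

counter=11 r=(10,7,5,5) succ=(3,2,1,0) retry=(1,0,0,2)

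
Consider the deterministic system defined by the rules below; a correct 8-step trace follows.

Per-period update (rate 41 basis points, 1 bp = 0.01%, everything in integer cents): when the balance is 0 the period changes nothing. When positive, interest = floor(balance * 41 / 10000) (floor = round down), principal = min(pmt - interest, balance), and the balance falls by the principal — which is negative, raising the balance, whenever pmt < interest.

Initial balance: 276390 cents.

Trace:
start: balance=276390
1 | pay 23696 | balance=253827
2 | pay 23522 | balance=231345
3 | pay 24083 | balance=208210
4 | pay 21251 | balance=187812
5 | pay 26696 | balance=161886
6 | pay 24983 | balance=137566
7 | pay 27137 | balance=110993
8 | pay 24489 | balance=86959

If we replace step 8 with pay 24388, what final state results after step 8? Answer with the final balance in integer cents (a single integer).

87060

(re-executing from step 8 with the substitution; state before step 8: balance=110993)
8 | pay 24388 | balance=87060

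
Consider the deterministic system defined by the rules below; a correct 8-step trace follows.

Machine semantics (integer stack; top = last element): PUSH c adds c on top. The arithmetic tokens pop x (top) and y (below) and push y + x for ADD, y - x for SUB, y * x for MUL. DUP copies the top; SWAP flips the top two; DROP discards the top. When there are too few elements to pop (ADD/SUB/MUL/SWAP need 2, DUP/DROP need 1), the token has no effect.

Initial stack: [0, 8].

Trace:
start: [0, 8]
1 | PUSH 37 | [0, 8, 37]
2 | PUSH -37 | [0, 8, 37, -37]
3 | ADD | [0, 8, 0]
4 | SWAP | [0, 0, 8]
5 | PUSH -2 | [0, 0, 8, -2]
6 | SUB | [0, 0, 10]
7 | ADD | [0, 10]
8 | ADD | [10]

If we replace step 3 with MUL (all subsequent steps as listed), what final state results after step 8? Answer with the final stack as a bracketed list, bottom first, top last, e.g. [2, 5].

[-1359]

(re-executing from step 3 with the substitution; state before step 3: [0, 8, 37, -37])
3 | MUL | [0, 8, -1369]
4 | SWAP | [0, -1369, 8]
5 | PUSH -2 | [0, -1369, 8, -2]
6 | SUB | [0, -1369, 10]
7 | ADD | [0, -1359]
8 | ADD | [-1359]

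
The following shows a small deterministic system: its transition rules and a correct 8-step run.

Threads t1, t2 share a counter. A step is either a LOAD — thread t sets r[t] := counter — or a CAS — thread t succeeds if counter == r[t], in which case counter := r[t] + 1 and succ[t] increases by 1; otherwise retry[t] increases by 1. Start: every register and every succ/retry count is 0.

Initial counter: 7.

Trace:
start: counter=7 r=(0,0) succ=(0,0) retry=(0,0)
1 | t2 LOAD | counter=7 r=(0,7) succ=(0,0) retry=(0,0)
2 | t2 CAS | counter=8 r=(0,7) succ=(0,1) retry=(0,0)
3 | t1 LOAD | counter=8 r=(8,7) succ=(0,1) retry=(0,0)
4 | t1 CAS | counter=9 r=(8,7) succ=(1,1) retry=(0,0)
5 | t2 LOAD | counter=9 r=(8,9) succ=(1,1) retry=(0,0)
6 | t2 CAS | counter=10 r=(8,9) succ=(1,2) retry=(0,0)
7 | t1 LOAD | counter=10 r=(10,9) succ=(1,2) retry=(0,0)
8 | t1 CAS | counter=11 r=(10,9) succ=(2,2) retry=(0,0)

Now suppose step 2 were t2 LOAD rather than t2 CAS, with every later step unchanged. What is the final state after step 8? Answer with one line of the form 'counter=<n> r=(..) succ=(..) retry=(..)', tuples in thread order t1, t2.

(re-executing from step 2 with the substitution; state before step 2: counter=7 r=(0,7) succ=(0,0) retry=(0,0))
2 | t2 LOAD | counter=7 r=(0,7) succ=(0,0) retry=(0,0)
3 | t1 LOAD | counter=7 r=(7,7) succ=(0,0) retry=(0,0)
4 | t1 CAS | counter=8 r=(7,7) succ=(1,0) retry=(0,0)
5 | t2 LOAD | counter=8 r=(7,8) succ=(1,0) retry=(0,0)
6 | t2 CAS | counter=9 r=(7,8) succ=(1,1) retry=(0,0)
7 | t1 LOAD | counter=9 r=(9,8) succ=(1,1) retry=(0,0)
8 | t1 CAS | counter=10 r=(9,8) succ=(2,1) retry=(0,0)

counter=10 r=(9,8) succ=(2,1) retry=(0,0)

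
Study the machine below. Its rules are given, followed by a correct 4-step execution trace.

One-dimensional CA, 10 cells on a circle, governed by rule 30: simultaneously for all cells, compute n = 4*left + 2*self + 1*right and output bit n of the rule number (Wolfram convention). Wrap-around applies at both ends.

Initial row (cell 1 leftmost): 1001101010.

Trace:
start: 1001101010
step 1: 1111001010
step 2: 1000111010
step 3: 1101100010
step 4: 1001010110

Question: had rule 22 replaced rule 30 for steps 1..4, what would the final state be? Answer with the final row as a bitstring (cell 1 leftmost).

(re-executing steps 1..4 under rule 22; state before step 1: 1001101010)
step 1: 1110001010
step 2: 0001011010
step 3: 0011000011
step 4: 1100100100

1100100100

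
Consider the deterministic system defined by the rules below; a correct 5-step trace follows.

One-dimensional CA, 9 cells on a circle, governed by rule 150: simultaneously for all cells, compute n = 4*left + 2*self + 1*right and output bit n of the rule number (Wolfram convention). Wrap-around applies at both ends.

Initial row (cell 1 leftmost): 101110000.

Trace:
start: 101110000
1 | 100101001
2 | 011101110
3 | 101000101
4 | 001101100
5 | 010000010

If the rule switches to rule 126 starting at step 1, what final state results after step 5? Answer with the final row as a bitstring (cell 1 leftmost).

111110111

(re-executing steps 1..5 under rule 126; state before step 1: 101110000)
1 | 111011001
2 | 001111111
3 | 111000001
4 | 001100011
5 | 111110111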